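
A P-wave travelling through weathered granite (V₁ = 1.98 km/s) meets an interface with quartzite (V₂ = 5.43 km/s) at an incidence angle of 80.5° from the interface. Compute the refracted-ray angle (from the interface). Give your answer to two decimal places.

Convert to the normal: θ₁ = 90° − 80.5° = 9.5°.
Snell's law: sin θ₂ = (V₂/V₁)·sin θ₁ = (5.43/1.98)·sin 9.5° = 0.4526.
θ₂ = sin⁻¹(0.4526) = 26.91° (from vertical).
From the interface: 90° − 26.91° = 63.09°.

63.09°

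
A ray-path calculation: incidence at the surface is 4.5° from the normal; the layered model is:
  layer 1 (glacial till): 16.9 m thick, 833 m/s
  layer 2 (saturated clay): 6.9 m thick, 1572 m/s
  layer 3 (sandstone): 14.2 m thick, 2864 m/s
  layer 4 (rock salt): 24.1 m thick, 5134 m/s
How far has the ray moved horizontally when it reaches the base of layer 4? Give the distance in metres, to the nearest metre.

20 m

Apply Snell's law at each interface; in layer i the horizontal offset is hᵢ·tan θᵢ.
Layer 1: θ = 4.50°; offset = 16.9·tan 4.50° = 1.330 m.
Layer 2: sin θ = 1572·sin 4.5°/833 = 0.1481, θ = 8.51°; offset = 6.9·tan 8.51° = 1.033 m.
Layer 3: sin θ = 2864·sin 4.5°/833 = 0.2698, θ = 15.65°; offset = 14.2·tan 15.65° = 3.978 m.
Layer 4: sin θ = 5134·sin 4.5°/833 = 0.4836, θ = 28.92°; offset = 24.1·tan 28.92° = 13.314 m.
Summing the layer offsets gives 19.655 m.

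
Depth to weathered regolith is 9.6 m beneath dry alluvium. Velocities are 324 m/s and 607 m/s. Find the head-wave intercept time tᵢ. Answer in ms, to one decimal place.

tᵢ = 2h·√(V₂²−V₁²)/(V₁V₂).
√(V₂²−V₁²) = √(607²−324²) = 513.3 m/s.
tᵢ = 2·9.6·513.3/(324·607) = 0.05011 s.

50.1 ms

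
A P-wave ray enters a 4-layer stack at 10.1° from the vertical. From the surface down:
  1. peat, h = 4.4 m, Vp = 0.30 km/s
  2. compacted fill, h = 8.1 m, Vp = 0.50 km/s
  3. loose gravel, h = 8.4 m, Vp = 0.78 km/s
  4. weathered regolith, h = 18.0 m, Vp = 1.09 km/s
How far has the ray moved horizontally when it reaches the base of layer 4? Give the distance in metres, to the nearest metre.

22 m

p = sin θ₁/V₁ = sin 10.1°/0.30 = 5.8456e-01 s/km is conserved through the stack.
Layer 1: θ = 10.10°; offset = 4.4·tan 10.10° = 0.784 m.
Layer 2: sin θ = p·0.50 = 0.2923 → θ = 16.99°; offset = 8.1·tan 16.99° = 2.476 m.
Layer 3: sin θ = p·0.78 = 0.4560 → θ = 27.13°; offset = 8.4·tan 27.13° = 4.303 m.
Layer 4: sin θ = p·1.09 = 0.6372 → θ = 39.58°; offset = 18.0·tan 39.58° = 14.881 m.
Σ offsets = 22.443 m.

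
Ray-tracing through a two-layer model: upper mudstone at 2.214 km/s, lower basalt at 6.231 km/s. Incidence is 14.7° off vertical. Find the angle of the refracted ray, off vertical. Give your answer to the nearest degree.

46°

Snell's law: sin θ₂ = (V₂/V₁)·sin θ₁ = (6.231/2.214)·sin 14.7° = 0.7142.
θ₂ = arcsin 0.7142 = 45.57° from the normal.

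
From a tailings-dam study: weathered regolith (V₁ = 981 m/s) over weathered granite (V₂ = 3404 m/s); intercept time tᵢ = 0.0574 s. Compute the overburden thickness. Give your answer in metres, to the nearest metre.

29 m

θ_c = arcsin(981/3404) = 16.75°; cos θ_c = 0.9576.
tᵢ = 2h cos θ_c/V₁ ⇒ h = tᵢ·V₁/(2 cos θ_c) = 0.0574·981/(2·0.9576) = 29.40 m.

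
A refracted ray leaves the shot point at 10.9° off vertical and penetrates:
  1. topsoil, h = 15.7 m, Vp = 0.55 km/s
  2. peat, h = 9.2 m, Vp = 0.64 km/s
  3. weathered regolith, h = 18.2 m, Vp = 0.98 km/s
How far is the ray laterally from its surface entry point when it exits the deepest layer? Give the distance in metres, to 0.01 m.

p = sin θ₁/V₁ = sin 10.9°/0.55 = 3.4381e-01 s/km is conserved through the stack.
Layer 1: θ = 10.90°; offset = 15.7·tan 10.90° = 3.0233 m.
Layer 2: sin θ = p·0.64 = 0.2200 → θ = 12.71°; offset = 9.2·tan 12.71° = 2.0752 m.
Layer 3: sin θ = p·0.98 = 0.3369 → θ = 19.69°; offset = 18.2·tan 19.69° = 6.5130 m.
Total horizontal offset = 11.6116 m.

11.61 m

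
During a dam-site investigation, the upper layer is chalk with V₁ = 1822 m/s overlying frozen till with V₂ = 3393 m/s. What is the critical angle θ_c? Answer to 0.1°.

At critical incidence the refracted ray runs along the interface (θ₂ = 90°), so sin θ_c = V₁/V₂.
θ_c = arcsin(1822/3393) = arcsin 0.5370 = 32.48°.

32.5°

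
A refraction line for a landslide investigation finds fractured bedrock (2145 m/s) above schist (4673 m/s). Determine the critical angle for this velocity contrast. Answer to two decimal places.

27.32°

At critical incidence the refracted ray runs along the interface (θ₂ = 90°), so sin θ_c = V₁/V₂.
θ_c = arcsin(2145/4673) = arcsin 0.4590 = 27.32°.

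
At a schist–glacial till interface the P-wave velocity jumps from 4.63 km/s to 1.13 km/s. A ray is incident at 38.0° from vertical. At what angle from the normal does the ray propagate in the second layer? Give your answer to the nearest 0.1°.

8.6°

Snell's law: sin θ₂ = (V₂/V₁)·sin θ₁ = (1.13/4.63)·sin 38.0° = 0.1503.
θ₂ = sin⁻¹(0.1503) = 8.64° (from vertical).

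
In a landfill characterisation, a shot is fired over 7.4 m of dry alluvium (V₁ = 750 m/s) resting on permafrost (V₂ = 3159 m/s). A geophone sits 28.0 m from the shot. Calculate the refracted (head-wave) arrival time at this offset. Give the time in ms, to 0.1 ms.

θ_c = arcsin(V₁/V₂) = arcsin(750/3159) = 13.73°, cos θ_c = 0.9714.
Intercept time tᵢ = 2h cos θ_c / V₁ = 2·7.4·0.9714/750 = 0.01917 s.
t = x/V₂ + tᵢ = 28.0/3159 + 0.01917 = 0.02803 s.

28.0 ms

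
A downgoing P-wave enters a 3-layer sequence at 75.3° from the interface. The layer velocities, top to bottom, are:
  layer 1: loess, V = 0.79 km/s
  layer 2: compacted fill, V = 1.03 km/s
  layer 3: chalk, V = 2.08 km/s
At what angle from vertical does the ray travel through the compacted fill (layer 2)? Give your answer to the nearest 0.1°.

19.3°

From the normal: θ₁ = 90° − 75.3° = 14.7°.
Ray parameter p = sin 14.7° / 0.79 = 3.2121e-01 s/km.
sin θ_2 = p·V_2 = 3.2121e-01 × 1.03 = 0.3308.
θ_2 = arcsin 0.3308 = 19.32°.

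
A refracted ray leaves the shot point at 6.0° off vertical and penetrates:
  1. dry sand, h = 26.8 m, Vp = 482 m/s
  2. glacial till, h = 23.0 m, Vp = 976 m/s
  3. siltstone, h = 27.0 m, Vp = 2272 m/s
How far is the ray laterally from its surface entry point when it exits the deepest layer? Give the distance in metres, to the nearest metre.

23 m

p = sin θ₁/V₁ = sin 6.0°/482 = 2.1686e-04 s/m is conserved through the stack.
Layer 1: θ = 6.00°; offset = 26.8·tan 6.00° = 2.817 m.
Layer 2: sin θ = p·976 = 0.2117 → θ = 12.22°; offset = 23.0·tan 12.22° = 4.981 m.
Layer 3: sin θ = p·2272 = 0.4927 → θ = 29.52°; offset = 27.0·tan 29.52° = 15.288 m.
Summing the layer offsets gives 23.086 m.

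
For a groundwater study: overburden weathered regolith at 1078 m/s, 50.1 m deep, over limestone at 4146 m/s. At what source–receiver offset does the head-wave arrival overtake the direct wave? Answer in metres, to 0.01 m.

θ_c = arcsin(1078/4146) = 15.07°, so cos θ_c = 0.9656 and tᵢ = 2h cos θ_c/V₁ = 0.0898 s.
At crossover x/V₁ = x/V₂ + tᵢ ⇒ x = tᵢ/(1/V₁ − 1/V₂) = 0.08975/(9.2764e-04 − 2.4120e-04) = 130.75 m.

130.75 m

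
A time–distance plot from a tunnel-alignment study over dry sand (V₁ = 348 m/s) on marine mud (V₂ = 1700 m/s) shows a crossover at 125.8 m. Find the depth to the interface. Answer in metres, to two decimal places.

51.11 m

x_cross = 2h·√((V₂+V₁)/(V₂−V₁)) → h = x_cross / (2·√((V₂+V₁)/(V₂−V₁))).
√((V₂+V₁)/(V₂−V₁)) = √((1700+348)/(1700−348)) = 1.2308.
h = 125.8 / (2·1.2308) = 51.11 m.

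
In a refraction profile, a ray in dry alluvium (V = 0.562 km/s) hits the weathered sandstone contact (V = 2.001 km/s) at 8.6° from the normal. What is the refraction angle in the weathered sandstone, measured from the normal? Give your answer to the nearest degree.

32°

sin θ₁/V₁ = sin θ₂/V₂ ⇒ sin θ₂ = 2.001·sin 8.6°/0.562 = 2.001·0.1495/0.562 = 0.5324.
θ₂ = sin⁻¹(0.5324) = 32.17° (from vertical).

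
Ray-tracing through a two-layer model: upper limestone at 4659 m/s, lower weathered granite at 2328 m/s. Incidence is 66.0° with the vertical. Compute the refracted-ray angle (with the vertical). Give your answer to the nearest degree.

27°

Snell's law: sin θ₂ = (V₂/V₁)·sin θ₁ = (2328/4659)·sin 66.0° = 0.4565.
θ₂ = sin⁻¹(0.4565) = 27.16° (from vertical).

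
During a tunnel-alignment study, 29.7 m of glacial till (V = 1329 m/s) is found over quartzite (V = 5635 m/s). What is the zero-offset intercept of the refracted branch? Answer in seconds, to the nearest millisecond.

tᵢ = 2h·√(V₂²−V₁²)/(V₁V₂).
√(V₂²−V₁²) = √(5635²−1329²) = 5476.0 m/s.
tᵢ = 2·29.7·5476.0/(1329·5635) = 0.04343 s.

0.043 s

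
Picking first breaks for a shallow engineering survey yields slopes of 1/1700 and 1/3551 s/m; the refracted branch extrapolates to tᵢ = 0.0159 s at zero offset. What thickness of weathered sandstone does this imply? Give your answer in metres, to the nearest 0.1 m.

θ_c = arcsin(1700/3551) = 28.60°; cos θ_c = 0.8780.
tᵢ = 2h cos θ_c/V₁ ⇒ h = tᵢ·V₁/(2 cos θ_c) = 0.0159·1700/(2·0.8780) = 15.39 m.

15.4 m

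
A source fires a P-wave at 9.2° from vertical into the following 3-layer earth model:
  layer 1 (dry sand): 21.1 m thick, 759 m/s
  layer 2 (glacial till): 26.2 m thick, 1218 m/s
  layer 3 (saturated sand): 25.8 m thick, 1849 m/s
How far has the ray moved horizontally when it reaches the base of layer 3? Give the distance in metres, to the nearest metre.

Ray parameter p = sin 9.2° / 759 m/s = 2.1065e-04 s/m.
Layer 1: θ = 9.20°; offset = 21.1·tan 9.20° = 3.417 m.
Layer 2: sin θ = p·1218 = 0.2566 → θ = 14.87°; offset = 26.2·tan 14.87° = 6.955 m.
Layer 3: sin θ = p·1849 = 0.3895 → θ = 22.92°; offset = 25.8·tan 22.92° = 10.910 m.
Σ offsets = 21.283 m.

21 m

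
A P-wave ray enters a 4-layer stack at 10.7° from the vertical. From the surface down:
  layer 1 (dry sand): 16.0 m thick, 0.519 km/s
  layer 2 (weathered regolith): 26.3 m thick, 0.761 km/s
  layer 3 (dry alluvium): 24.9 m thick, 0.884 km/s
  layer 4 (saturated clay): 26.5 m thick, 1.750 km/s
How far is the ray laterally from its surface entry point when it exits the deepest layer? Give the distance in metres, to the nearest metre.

40 m

Ray parameter p = sin 10.7° / 0.519 km/s = 3.5774e-01 s/km.
Layer 1: θ = 10.70°; offset = 16.0·tan 10.70° = 3.023 m.
Layer 2: sin θ = p·0.761 = 0.2722 → θ = 15.80°; offset = 26.3·tan 15.80° = 7.441 m.
Layer 3: sin θ = p·0.884 = 0.3162 → θ = 18.44°; offset = 24.9·tan 18.44° = 8.300 m.
Layer 4: sin θ = p·1.750 = 0.6260 → θ = 38.76°; offset = 26.5·tan 38.76° = 21.275 m.
Summing the layer offsets gives 40.040 m.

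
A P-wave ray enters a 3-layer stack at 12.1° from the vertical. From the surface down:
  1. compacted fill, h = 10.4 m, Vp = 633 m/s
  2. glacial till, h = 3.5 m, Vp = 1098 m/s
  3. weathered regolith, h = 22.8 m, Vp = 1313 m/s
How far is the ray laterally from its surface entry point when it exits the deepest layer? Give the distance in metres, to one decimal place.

Apply Snell's law at each interface; in layer i the horizontal offset is hᵢ·tan θᵢ.
Layer 1: θ = 12.10°; offset = 10.4·tan 12.10° = 2.230 m.
Layer 2: sin θ = 1098·sin 12.1°/633 = 0.3636, θ = 21.32°; offset = 3.5·tan 21.32° = 1.366 m.
Layer 3: sin θ = 1313·sin 12.1°/633 = 0.4348, θ = 25.77°; offset = 22.8·tan 25.77° = 11.009 m.
Summing the layer offsets gives 14.604 m.

14.6 m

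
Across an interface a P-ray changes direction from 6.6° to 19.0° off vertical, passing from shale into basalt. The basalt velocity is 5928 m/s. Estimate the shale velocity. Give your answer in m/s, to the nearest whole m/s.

sin 6.6° = 0.1149; sin 19.0° = 0.3256.
V₁ = V₂·(sin θ₁/sin θ₂) = 5928·(0.1149/0.3256) = 2092.80 m/s.

2093 m/s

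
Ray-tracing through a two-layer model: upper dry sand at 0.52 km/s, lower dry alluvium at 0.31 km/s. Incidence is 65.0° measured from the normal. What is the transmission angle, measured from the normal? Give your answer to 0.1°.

32.7°

sin θ₁/V₁ = sin θ₂/V₂ ⇒ sin θ₂ = 0.31·sin 65.0°/0.52 = 0.31·0.9063/0.52 = 0.5403.
θ₂ = arcsin 0.5403 = 32.70° from the normal.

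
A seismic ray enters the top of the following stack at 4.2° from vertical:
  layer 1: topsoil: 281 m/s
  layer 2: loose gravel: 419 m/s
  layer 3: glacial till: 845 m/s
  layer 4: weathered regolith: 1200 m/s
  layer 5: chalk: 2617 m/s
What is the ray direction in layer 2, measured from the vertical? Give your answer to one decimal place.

Snell's law across each interface conserves sin θ / V, so sin θ_2 = V_2·sin θ₁/V₁.
sin θ_2 = 419 × sin 4.2° / 281 = 0.1092.
θ_2 = arcsin 0.1092 = 6.27°.

6.3°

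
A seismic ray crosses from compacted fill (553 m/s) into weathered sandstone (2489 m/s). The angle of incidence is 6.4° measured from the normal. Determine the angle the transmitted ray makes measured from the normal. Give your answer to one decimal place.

Snell's law: sin θ₂ = (V₂/V₁)·sin θ₁ = (2489/553)·sin 6.4° = 0.5017.
θ₂ = arcsin 0.5017 = 30.11° from the normal.

30.1°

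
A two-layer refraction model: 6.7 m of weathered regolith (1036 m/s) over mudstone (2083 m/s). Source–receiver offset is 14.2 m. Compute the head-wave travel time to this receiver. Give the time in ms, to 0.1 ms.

t = x/V₂ + 2h·√(V₂²−V₁²)/(V₁V₂).
√(V₂²−V₁²) = √(2083²−1036²) = 1807.1 m/s; delay term = 2·6.7·1807.1/(1036·2083) = 0.01122 s.
t = 14.2/2083 + 0.01122 = 0.01804 s.

18.0 ms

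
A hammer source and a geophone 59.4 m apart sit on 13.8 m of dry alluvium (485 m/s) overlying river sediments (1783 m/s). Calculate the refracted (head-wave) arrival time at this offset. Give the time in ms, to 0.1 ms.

88.1 ms

θ_c = arcsin(V₁/V₂) = arcsin(485/1783) = 15.78°, cos θ_c = 0.9623.
Intercept time tᵢ = 2h cos θ_c / V₁ = 2·13.8·0.9623/485 = 0.05476 s.
t = x/V₂ + tᵢ = 59.4/1783 + 0.05476 = 0.08808 s.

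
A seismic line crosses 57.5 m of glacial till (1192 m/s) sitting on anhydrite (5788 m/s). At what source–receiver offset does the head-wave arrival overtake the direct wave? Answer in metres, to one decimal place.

x_cross = 2h·√((V₂+V₁)/(V₂−V₁)).
(V₂+V₁)/(V₂−V₁) = (5788+1192)/(5788−1192) = 1.5187; √ = 1.2324.
x_cross = 2·57.5·1.2324 = 141.72 m.

141.7 m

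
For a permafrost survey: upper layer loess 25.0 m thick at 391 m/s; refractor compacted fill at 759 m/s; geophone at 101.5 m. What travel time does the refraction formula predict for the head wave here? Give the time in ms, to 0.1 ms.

243.3 ms

t = x/V₂ + 2h·√(V₂²−V₁²)/(V₁V₂).
√(V₂²−V₁²) = √(759²−391²) = 650.5 m/s; delay term = 2·25.0·650.5/(391·759) = 0.10960 s.
t = 101.5/759 + 0.10960 = 0.24333 s.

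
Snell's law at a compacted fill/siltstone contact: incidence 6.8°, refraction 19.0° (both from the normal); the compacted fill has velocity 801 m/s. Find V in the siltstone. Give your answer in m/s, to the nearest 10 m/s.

2200 m/s

sin 6.8° = 0.1184; sin 19.0° = 0.3256.
V₂ = V₁·(sin θ₂/sin θ₁) = 801·(0.3256/0.1184) = 2202.46 m/s.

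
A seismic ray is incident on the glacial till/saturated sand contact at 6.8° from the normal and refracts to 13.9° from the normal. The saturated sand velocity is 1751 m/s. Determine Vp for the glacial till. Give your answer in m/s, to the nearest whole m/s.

863 m/s

Snell's law: sin 6.8°/V₁ = sin 13.9°/V₂.
V₁ = V₂·sin 6.8°/sin 13.9° = 1751 × 0.4929 = 863.04 m/s.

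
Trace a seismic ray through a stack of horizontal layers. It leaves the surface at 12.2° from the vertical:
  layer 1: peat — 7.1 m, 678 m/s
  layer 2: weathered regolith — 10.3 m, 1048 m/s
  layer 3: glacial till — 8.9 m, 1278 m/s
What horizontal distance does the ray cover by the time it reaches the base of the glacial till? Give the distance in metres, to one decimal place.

Apply Snell's law at each interface; in layer i the horizontal offset is hᵢ·tan θᵢ.
Layer 1: θ = 12.20°; offset = 7.1·tan 12.20° = 1.535 m.
Layer 2: sin θ = 1048·sin 12.2°/678 = 0.3266, θ = 19.07°; offset = 10.3·tan 19.07° = 3.560 m.
Layer 3: sin θ = 1278·sin 12.2°/678 = 0.3983, θ = 23.47°; offset = 8.9·tan 23.47° = 3.865 m.
Σ offsets = 8.960 m.

9.0 m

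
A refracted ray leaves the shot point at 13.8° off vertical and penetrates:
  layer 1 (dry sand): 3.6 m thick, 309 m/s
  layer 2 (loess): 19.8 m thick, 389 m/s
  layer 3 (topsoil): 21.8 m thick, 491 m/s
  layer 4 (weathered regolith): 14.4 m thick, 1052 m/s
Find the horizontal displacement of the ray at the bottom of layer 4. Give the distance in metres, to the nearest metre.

Ray parameter p = sin 13.8° / 309 m/s = 7.7195e-04 s/m.
Layer 1: θ = 13.80°; offset = 3.6·tan 13.80° = 0.884 m.
Layer 2: sin θ = p·389 = 0.3003 → θ = 17.48°; offset = 19.8·tan 17.48° = 6.233 m.
Layer 3: sin θ = p·491 = 0.3790 → θ = 22.27°; offset = 21.8·tan 22.27° = 8.929 m.
Layer 4: sin θ = p·1052 = 0.8121 → θ = 54.30°; offset = 14.4·tan 54.30° = 20.041 m.
Total horizontal offset = 36.087 m.

36 m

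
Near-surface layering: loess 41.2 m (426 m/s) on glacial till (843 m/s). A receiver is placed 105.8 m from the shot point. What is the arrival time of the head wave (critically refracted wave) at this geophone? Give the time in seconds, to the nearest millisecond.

0.292 s

θ_c = arcsin(V₁/V₂) = arcsin(426/843) = 30.35°, cos θ_c = 0.8629.
Intercept time tᵢ = 2h cos θ_c / V₁ = 2·41.2·0.8629/426 = 0.16691 s.
t = x/V₂ + tᵢ = 105.8/843 + 0.16691 = 0.29242 s.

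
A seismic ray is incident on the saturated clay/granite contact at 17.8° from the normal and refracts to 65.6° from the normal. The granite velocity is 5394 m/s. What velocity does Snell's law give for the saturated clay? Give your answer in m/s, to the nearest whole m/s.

Snell's law: sin 17.8°/V₁ = sin 65.6°/V₂.
V₁ = V₂·sin 17.8°/sin 65.6° = 5394 × 0.3357 = 1810.64 m/s.

1811 m/s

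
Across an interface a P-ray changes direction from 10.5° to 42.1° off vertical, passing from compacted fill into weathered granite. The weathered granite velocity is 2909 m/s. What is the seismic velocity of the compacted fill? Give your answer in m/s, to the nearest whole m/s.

791 m/s

sin 10.5° = 0.1822; sin 42.1° = 0.6704.
V₁ = V₂·(sin θ₁/sin θ₂) = 2909·(0.1822/0.6704) = 790.73 m/s.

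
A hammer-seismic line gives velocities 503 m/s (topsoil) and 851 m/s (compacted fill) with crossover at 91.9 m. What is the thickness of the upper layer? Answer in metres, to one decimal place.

23.3 m

x_cross = 2h·√((V₂+V₁)/(V₂−V₁)) → h = x_cross / (2·√((V₂+V₁)/(V₂−V₁))).
√((V₂+V₁)/(V₂−V₁)) = √((851+503)/(851−503)) = 1.9725.
h = 91.9 / (2·1.9725) = 23.30 m.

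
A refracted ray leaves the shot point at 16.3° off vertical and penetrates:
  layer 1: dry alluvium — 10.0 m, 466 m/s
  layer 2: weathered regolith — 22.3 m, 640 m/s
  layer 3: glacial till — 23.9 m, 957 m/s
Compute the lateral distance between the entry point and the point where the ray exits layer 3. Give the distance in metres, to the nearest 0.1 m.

Ray parameter p = sin 16.3° / 466 m/s = 6.0229e-04 s/m.
Layer 1: θ = 16.30°; offset = 10.0·tan 16.30° = 2.924 m.
Layer 2: sin θ = p·640 = 0.3855 → θ = 22.67°; offset = 22.3·tan 22.67° = 9.316 m.
Layer 3: sin θ = p·957 = 0.5764 → θ = 35.20°; offset = 23.9·tan 35.20° = 16.858 m.
Summing the layer offsets gives 29.098 m.

29.1 m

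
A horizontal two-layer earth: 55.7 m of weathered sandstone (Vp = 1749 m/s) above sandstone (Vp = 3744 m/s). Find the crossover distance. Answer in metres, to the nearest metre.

θ_c = arcsin(1749/3744) = 27.85°, so cos θ_c = 0.8842 and tᵢ = 2h cos θ_c/V₁ = 0.0563 s.
At crossover x/V₁ = x/V₂ + tᵢ ⇒ x = tᵢ/(1/V₁ − 1/V₂) = 0.05632/(5.7176e-04 − 2.6709e-04) = 184.85 m.

185 m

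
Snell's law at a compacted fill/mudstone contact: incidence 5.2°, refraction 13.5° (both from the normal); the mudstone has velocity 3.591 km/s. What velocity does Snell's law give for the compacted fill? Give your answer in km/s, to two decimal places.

sin 5.2° = 0.0906; sin 13.5° = 0.2334.
V₁ = V₂·(sin θ₁/sin θ₂) = 3.591·(0.0906/0.2334) = 1.39 km/s.

1.39 km/s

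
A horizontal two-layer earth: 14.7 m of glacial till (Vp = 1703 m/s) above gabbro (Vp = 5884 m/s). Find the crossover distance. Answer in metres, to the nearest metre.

40 m

x_cross = 2h·√((V₂+V₁)/(V₂−V₁)).
(V₂+V₁)/(V₂−V₁) = (5884+1703)/(5884−1703) = 1.8146; √ = 1.3471.
x_cross = 2·14.7·1.3471 = 39.60 m.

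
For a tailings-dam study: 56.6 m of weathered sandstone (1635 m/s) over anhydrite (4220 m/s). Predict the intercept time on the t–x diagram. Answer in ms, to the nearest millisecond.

64 ms

θ_c = arcsin(V₁/V₂) = arcsin(1635/4220) = 22.80°; cos θ_c = 0.9219.
tᵢ = 2h·cos θ_c / V₁ = 2·56.6·0.9219 / 1635 = 0.06383 s.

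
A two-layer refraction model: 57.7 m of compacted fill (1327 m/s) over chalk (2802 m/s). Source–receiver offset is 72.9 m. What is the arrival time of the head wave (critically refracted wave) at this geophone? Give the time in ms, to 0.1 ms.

t = x/V₂ + 2h·√(V₂²−V₁²)/(V₁V₂).
√(V₂²−V₁²) = √(2802²−1327²) = 2467.8 m/s; delay term = 2·57.7·2467.8/(1327·2802) = 0.07659 s.
t = 72.9/2802 + 0.07659 = 0.10261 s.

102.6 ms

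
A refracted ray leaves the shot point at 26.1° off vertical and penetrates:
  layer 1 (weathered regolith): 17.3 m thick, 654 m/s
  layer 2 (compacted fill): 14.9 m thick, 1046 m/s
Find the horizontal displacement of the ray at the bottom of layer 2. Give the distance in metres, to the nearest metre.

23 m

Ray parameter p = sin 26.1° / 654 m/s = 6.7269e-04 s/m.
Layer 1: θ = 26.10°; offset = 17.3·tan 26.10° = 8.475 m.
Layer 2: sin θ = p·1046 = 0.7036 → θ = 44.72°; offset = 14.9·tan 44.72° = 14.755 m.
Σ offsets = 23.230 m.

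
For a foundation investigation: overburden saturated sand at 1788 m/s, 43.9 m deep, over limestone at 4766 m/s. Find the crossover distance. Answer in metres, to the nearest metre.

θ_c = arcsin(1788/4766) = 22.03°, so cos θ_c = 0.9270 and tᵢ = 2h cos θ_c/V₁ = 0.0455 s.
At crossover x/V₁ = x/V₂ + tᵢ ⇒ x = tᵢ/(1/V₁ − 1/V₂) = 0.04552/(5.5928e-04 − 2.0982e-04) = 130.25 m.

130 m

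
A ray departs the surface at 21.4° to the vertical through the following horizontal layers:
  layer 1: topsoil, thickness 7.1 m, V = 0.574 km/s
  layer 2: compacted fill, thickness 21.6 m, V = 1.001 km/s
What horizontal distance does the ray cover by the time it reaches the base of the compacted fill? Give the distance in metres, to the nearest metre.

Apply Snell's law at each interface; in layer i the horizontal offset is hᵢ·tan θᵢ.
Layer 1: θ = 21.40°; offset = 7.1·tan 21.40° = 2.782 m.
Layer 2: sin θ = 1.001·sin 21.4°/0.574 = 0.6363, θ = 39.52°; offset = 21.6·tan 39.52° = 17.817 m.
Summing the layer offsets gives 20.599 m.

21 m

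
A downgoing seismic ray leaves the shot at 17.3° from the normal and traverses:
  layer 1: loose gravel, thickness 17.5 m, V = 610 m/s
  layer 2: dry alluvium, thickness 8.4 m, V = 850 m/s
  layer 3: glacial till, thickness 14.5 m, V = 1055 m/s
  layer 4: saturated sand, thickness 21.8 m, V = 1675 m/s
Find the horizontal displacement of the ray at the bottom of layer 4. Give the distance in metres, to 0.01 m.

p = sin θ₁/V₁ = sin 17.3°/610 = 4.8750e-04 s/m is conserved through the stack.
Layer 1: θ = 17.30°; offset = 17.5·tan 17.30° = 5.4506 m.
Layer 2: sin θ = p·850 = 0.4144 → θ = 24.48°; offset = 8.4·tan 24.48° = 3.8246 m.
Layer 3: sin θ = p·1055 = 0.5143 → θ = 30.95°; offset = 14.5·tan 30.95° = 8.6958 m.
Layer 4: sin θ = p·1675 = 0.8166 → θ = 54.74°; offset = 21.8·tan 54.74° = 30.8373 m.
Summing the layer offsets gives 48.8083 m.

48.81 m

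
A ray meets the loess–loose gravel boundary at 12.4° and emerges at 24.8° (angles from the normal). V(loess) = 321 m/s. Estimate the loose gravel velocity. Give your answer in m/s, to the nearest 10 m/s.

630 m/s

sin 12.4° = 0.2147; sin 24.8° = 0.4195.
V₂ = V₁·(sin θ₂/sin θ₁) = 321·(0.4195/0.2147) = 627.02 m/s.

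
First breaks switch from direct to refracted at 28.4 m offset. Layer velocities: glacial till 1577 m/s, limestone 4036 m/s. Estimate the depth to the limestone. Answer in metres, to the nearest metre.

9 m

h = (x_cross/2)·√((V₂−V₁)/(V₂+V₁)).
(V₂−V₁)/(V₂+V₁) = (4036−1577)/(4036+1577) = 0.4381; √ = 0.6619.
h = (28.4/2)·0.6619 = 9.40 m.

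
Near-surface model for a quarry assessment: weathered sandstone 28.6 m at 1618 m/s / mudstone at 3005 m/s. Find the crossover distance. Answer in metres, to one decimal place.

104.4 m

x_cross = 2h·√((V₂+V₁)/(V₂−V₁)).
(V₂+V₁)/(V₂−V₁) = (3005+1618)/(3005−1618) = 3.3331; √ = 1.8257.
x_cross = 2·28.6·1.8257 = 104.43 m.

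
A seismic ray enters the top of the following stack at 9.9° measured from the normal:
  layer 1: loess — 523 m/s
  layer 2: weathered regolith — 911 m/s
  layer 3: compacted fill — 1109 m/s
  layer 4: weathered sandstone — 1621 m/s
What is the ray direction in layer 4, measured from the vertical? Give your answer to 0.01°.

32.20°

Ray parameter p = sin 9.9° / 523 = 3.2874e-04 s/m.
sin θ_4 = p·V_4 = 3.2874e-04 × 1621 = 0.5329.
θ_4 = arcsin 0.5329 = 32.20°.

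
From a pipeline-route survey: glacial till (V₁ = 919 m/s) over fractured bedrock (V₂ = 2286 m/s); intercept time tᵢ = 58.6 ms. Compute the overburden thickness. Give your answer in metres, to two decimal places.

29.41 m

h = tᵢ·V₁·V₂ / (2·√(V₂²−V₁²)).
√(V₂²−V₁²) = √(2286² − 919²) = 2093.1 m/s.
h = 0.0586 s × 919 × 2286 / (2 × 2093.1) = 29.41 m.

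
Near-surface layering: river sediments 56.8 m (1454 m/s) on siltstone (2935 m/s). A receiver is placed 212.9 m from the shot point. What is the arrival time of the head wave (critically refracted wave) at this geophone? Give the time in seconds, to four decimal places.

θ_c = arcsin(V₁/V₂) = arcsin(1454/2935) = 29.70°, cos θ_c = 0.8687.
Intercept time tᵢ = 2h cos θ_c / V₁ = 2·56.8·0.8687/1454 = 0.06787 s.
t = x/V₂ + tᵢ = 212.9/2935 + 0.06787 = 0.14041 s.

0.1404 s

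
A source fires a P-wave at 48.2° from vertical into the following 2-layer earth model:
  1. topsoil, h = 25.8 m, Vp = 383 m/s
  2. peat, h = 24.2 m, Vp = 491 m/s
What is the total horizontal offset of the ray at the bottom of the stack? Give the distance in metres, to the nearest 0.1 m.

107.4 m

p = sin θ₁/V₁ = sin 48.2°/383 = 1.9464e-03 s/m is conserved through the stack.
Layer 1: θ = 48.20°; offset = 25.8·tan 48.20° = 28.856 m.
Layer 2: sin θ = p·491 = 0.9557 → θ = 72.88°; offset = 24.2·tan 72.88° = 78.564 m.
Total horizontal offset = 107.420 m.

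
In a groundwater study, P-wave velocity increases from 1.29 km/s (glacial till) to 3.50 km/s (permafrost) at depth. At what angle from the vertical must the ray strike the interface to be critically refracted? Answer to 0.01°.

At critical incidence the refracted ray runs along the interface (θ₂ = 90°), so sin θ_c = V₁/V₂.
θ_c = arcsin(1.29/3.50) = arcsin 0.3686 = 21.63°.

21.63°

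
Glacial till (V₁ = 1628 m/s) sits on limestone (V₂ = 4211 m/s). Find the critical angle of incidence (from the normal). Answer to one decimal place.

Critical incidence: sin θ_c = V₁/V₂ = 1628/4211 = 0.3866.
θ_c = arcsin 0.3866 = 22.74°.

22.7°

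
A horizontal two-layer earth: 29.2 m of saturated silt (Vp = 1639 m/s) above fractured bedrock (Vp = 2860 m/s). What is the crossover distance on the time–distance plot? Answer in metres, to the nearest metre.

112 m

x_cross = 2h·√((V₂+V₁)/(V₂−V₁)).
(V₂+V₁)/(V₂−V₁) = (2860+1639)/(2860−1639) = 3.6847; √ = 1.9196.
x_cross = 2·29.2·1.9196 = 112.10 m.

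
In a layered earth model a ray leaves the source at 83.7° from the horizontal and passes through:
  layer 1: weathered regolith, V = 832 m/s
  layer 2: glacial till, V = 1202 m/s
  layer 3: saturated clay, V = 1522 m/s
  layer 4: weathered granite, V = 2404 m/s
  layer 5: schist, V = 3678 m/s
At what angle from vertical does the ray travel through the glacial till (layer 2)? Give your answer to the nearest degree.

From the normal: θ₁ = 90° − 83.7° = 6.3°.
Ray parameter p = sin 6.3° / 832 = 1.3189e-04 s/m.
sin θ_2 = p·V_2 = 1.3189e-04 × 1202 = 0.1585.
θ_2 = 9.12° from the vertical.

9°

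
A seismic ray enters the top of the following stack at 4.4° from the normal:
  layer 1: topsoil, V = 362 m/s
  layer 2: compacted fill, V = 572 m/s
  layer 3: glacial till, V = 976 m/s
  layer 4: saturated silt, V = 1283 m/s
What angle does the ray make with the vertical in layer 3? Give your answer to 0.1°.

11.9°

Snell's law across each interface conserves sin θ / V, so sin θ_3 = V_3·sin θ₁/V₁.
sin θ_3 = 976 × sin 4.4° / 362 = 0.2068.
θ_3 = 11.94° from the vertical.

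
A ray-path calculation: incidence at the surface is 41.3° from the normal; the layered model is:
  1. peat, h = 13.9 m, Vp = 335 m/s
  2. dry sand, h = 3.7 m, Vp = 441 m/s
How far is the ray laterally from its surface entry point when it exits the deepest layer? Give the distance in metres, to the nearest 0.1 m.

18.7 m

Apply Snell's law at each interface; in layer i the horizontal offset is hᵢ·tan θᵢ.
Layer 1: θ = 41.30°; offset = 13.9·tan 41.30° = 12.211 m.
Layer 2: sin θ = 441·sin 41.3°/335 = 0.8688, θ = 60.32°; offset = 3.7·tan 60.32° = 6.493 m.
Σ offsets = 18.705 m.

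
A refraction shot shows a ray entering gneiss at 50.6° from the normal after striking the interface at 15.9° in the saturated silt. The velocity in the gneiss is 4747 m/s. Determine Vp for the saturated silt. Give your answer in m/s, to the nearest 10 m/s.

sin 15.9° = 0.2740; sin 50.6° = 0.7727.
V₁ = V₂·(sin θ₁/sin θ₂) = 4747·(0.2740/0.7727) = 1682.97 m/s.

1680 m/s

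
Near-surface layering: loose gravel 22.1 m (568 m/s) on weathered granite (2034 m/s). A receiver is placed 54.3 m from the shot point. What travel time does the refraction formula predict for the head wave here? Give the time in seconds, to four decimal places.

t = x/V₂ + 2h·√(V₂²−V₁²)/(V₁V₂).
√(V₂²−V₁²) = √(2034²−568²) = 1953.1 m/s; delay term = 2·22.1·1953.1/(568·2034) = 0.07472 s.
t = 54.3/2034 + 0.07472 = 0.10142 s.

0.1014 s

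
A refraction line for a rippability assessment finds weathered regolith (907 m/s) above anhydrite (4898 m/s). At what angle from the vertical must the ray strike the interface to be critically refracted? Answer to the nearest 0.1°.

10.7°

At critical incidence the refracted ray runs along the interface (θ₂ = 90°), so sin θ_c = V₁/V₂.
θ_c = arcsin(907/4898) = arcsin 0.1852 = 10.67°.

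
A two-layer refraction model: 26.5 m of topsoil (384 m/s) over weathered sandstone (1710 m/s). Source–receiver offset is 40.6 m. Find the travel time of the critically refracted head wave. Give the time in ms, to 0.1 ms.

θ_c = arcsin(V₁/V₂) = arcsin(384/1710) = 12.98°, cos θ_c = 0.9745.
Intercept time tᵢ = 2h cos θ_c / V₁ = 2·26.5·0.9745/384 = 0.13450 s.
t = x/V₂ + tᵢ = 40.6/1710 + 0.13450 = 0.15824 s.

158.2 ms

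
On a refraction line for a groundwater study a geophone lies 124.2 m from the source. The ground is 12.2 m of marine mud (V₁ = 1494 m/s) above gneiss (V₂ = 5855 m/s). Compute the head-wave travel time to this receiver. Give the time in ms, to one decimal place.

37.0 ms

t = x/V₂ + 2h·√(V₂²−V₁²)/(V₁V₂).
√(V₂²−V₁²) = √(5855²−1494²) = 5661.2 m/s; delay term = 2·12.2·5661.2/(1494·5855) = 0.01579 s.
t = 124.2/5855 + 0.01579 = 0.03700 s.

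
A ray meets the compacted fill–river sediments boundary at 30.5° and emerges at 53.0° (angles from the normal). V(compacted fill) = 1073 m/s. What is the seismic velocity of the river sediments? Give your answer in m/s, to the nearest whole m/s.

1688 m/s

sin 30.5° = 0.5075; sin 53.0° = 0.7986.
V₂ = V₁·(sin θ₂/sin θ₁) = 1073·(0.7986/0.5075) = 1688.42 m/s.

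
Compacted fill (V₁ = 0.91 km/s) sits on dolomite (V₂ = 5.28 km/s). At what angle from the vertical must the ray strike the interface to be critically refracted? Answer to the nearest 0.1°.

Critical incidence: sin θ_c = V₁/V₂ = 0.91/5.28 = 0.1723.
θ_c = arcsin 0.1723 = 9.92°.

9.9°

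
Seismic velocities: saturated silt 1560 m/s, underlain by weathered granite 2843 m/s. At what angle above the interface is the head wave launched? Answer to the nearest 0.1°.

56.7°

At critical incidence the refracted ray runs along the interface (θ₂ = 90°), so sin θ_c = V₁/V₂.
θ_c = arcsin(1560/2843) = arcsin 0.5487 = 33.28°.
Measured from the interface: 90° − 33.28° = 56.72°.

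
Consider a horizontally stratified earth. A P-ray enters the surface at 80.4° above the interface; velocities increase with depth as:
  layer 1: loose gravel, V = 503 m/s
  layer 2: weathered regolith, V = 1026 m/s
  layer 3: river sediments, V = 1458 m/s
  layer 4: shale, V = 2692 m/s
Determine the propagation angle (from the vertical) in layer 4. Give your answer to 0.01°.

63.19°

From the normal: θ₁ = 90° − 80.4° = 9.6°.
Ray parameter p = sin 9.6° / 503 = 3.3155e-04 s/m.
sin θ_4 = p·V_4 = 3.3155e-04 × 2692 = 0.8925.
θ_4 = 63.19° from the vertical.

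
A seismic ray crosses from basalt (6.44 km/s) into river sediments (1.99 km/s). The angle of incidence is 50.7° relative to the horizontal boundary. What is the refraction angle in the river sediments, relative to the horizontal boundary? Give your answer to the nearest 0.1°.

78.7°

Angle from the normal: 90° − 50.7° = 39.3°.
Snell's law: sin θ₂ = (V₂/V₁)·sin θ₁ = (1.99/6.44)·sin 39.3° = 0.1957.
θ₂ = arcsin 0.1957 = 11.29° from the normal.
From the interface: 90° − 11.29° = 78.71°.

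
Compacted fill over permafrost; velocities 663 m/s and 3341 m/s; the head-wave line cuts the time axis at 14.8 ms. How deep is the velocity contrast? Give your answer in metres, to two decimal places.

5.01 m

θ_c = arcsin(663/3341) = 11.45°; cos θ_c = 0.9801.
tᵢ = 2h cos θ_c/V₁ ⇒ h = tᵢ·V₁/(2 cos θ_c) = 0.0148·663/(2·0.9801) = 5.01 m.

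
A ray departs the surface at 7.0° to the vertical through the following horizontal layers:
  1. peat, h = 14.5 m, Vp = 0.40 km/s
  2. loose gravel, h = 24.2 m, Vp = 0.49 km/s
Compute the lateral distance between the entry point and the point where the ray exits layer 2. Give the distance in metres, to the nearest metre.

p = sin θ₁/V₁ = sin 7.0°/0.40 = 3.0467e-01 s/km is conserved through the stack.
Layer 1: θ = 7.00°; offset = 14.5·tan 7.00° = 1.780 m.
Layer 2: sin θ = p·0.49 = 0.1493 → θ = 8.59°; offset = 24.2·tan 8.59° = 3.654 m.
Summing the layer offsets gives 5.434 m.

5 m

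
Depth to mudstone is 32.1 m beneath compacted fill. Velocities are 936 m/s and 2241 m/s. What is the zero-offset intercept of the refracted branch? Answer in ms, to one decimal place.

62.3 ms

θ_c = arcsin(V₁/V₂) = arcsin(936/2241) = 24.69°; cos θ_c = 0.9086.
tᵢ = 2h·cos θ_c / V₁ = 2·32.1·0.9086 / 936 = 0.06232 s.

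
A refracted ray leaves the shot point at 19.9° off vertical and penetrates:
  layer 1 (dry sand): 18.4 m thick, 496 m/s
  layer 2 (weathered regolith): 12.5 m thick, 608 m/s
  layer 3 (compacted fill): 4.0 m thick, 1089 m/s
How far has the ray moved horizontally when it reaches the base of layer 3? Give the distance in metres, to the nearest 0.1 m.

16.9 m

Ray parameter p = sin 19.9° / 496 m/s = 6.8625e-04 s/m.
Layer 1: θ = 19.90°; offset = 18.4·tan 19.90° = 6.661 m.
Layer 2: sin θ = p·608 = 0.4172 → θ = 24.66°; offset = 12.5·tan 24.66° = 5.739 m.
Layer 3: sin θ = p·1089 = 0.7473 → θ = 48.36°; offset = 4.0·tan 48.36° = 4.499 m.
Σ offsets = 16.898 m.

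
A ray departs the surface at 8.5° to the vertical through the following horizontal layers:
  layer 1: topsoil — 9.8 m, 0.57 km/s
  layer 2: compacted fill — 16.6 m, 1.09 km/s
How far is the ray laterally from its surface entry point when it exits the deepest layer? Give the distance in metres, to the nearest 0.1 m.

6.4 m

Ray parameter p = sin 8.5° / 0.57 km/s = 2.5931e-01 s/km.
Layer 1: θ = 8.50°; offset = 9.8·tan 8.50° = 1.465 m.
Layer 2: sin θ = p·1.09 = 0.2827 → θ = 16.42°; offset = 16.6·tan 16.42° = 4.892 m.
Summing the layer offsets gives 6.356 m.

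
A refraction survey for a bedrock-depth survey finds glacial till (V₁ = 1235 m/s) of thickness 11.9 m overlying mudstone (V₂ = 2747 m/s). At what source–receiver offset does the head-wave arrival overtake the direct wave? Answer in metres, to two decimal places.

38.62 m

θ_c = arcsin(1235/2747) = 26.72°, so cos θ_c = 0.8932 and tᵢ = 2h cos θ_c/V₁ = 0.0172 s.
At crossover x/V₁ = x/V₂ + tᵢ ⇒ x = tᵢ/(1/V₁ − 1/V₂) = 0.01721/(8.0972e-04 − 3.6403e-04) = 38.62 m.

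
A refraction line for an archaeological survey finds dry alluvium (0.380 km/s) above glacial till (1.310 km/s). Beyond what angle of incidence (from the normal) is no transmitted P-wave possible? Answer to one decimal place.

At critical incidence the refracted ray runs along the interface (θ₂ = 90°), so sin θ_c = V₁/V₂.
θ_c = arcsin(0.380/1.310) = arcsin 0.2901 = 16.86°.

16.9°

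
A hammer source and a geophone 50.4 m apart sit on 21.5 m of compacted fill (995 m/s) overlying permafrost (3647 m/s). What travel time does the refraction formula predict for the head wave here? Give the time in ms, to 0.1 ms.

θ_c = arcsin(V₁/V₂) = arcsin(995/3647) = 15.83°, cos θ_c = 0.9621.
Intercept time tᵢ = 2h cos θ_c / V₁ = 2·21.5·0.9621/995 = 0.04158 s.
t = x/V₂ + tᵢ = 50.4/3647 + 0.04158 = 0.05540 s.

55.4 ms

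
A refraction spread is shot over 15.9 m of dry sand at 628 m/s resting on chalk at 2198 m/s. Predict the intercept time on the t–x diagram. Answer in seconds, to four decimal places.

0.0485 s

θ_c = arcsin(V₁/V₂) = arcsin(628/2198) = 16.60°; cos θ_c = 0.9583.
tᵢ = 2h·cos θ_c / V₁ = 2·15.9·0.9583 / 628 = 0.04853 s.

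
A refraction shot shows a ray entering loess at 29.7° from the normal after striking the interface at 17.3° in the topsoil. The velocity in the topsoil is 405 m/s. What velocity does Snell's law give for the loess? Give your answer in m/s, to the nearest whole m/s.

sin 17.3° = 0.2974; sin 29.7° = 0.4955.
V₂ = V₁·(sin θ₂/sin θ₁) = 405·(0.4955/0.2974) = 674.77 m/s.

675 m/s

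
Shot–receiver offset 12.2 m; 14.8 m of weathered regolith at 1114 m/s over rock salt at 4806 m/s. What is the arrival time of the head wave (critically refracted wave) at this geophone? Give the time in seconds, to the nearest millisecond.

θ_c = arcsin(V₁/V₂) = arcsin(1114/4806) = 13.40°, cos θ_c = 0.9728.
Intercept time tᵢ = 2h cos θ_c / V₁ = 2·14.8·0.9728/1114 = 0.02585 s.
t = x/V₂ + tᵢ = 12.2/4806 + 0.02585 = 0.02839 s.

0.028 s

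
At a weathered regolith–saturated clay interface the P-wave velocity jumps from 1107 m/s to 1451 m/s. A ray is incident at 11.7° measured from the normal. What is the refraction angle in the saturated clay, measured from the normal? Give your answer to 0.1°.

Snell's law: sin θ₂ = (V₂/V₁)·sin θ₁ = (1451/1107)·sin 11.7° = 0.2658.
θ₂ = sin⁻¹(0.2658) = 15.41° (from vertical).

15.4°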